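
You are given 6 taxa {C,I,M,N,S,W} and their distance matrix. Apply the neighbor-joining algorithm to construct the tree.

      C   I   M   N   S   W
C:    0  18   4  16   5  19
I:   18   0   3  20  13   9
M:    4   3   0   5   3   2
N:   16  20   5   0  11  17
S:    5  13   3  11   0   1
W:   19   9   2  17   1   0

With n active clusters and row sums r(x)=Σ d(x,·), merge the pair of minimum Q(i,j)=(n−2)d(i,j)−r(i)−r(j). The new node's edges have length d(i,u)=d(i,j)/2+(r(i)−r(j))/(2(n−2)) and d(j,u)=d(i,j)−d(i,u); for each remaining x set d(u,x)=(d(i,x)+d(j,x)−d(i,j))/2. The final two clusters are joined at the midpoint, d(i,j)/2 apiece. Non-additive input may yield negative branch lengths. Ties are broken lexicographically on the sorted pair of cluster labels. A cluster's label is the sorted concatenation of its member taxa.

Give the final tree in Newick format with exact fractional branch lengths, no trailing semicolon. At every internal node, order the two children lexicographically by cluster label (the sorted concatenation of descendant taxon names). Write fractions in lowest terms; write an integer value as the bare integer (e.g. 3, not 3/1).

step 1: merge (S,W) at d=1, Q=-77; branch lengths S→-11/8, W→19/8; new cluster SW
  updated: d(C,SW)=23/2, d(I,SW)=21/2, d(M,SW)=2, d(N,SW)=27/2
step 2: merge (I,SW) at d=21/2, Q=-115/2; branch lengths I→91/12, SW→35/12; new cluster ISW
  updated: d(C,ISW)=19/2, d(ISW,M)=-11/4, d(ISW,N)=23/2
step 3: merge (C,N) at d=16, Q=-30; branch lengths C→29/4, N→35/4; new cluster CN
  updated: d(CN,ISW)=5/2, d(CN,M)=-7/2
step 4: merge (CN,ISW) at d=5/2, Q=15/4; branch lengths CN→7/8, ISW→13/8; new cluster CINSW
  updated: d(CINSW,M)=-35/8
step 5: merge (CINSW,M) at d=-35/8; branch lengths CINSW→-35/16, M→-35/16; new cluster CIMNSW
final tree: (((C:29/4,N:35/4):7/8,(I:91/12,(S:-11/8,W:19/8):35/12):13/8):-35/16,M:-35/16)
total length: 205/8

(((C:29/4,N:35/4):7/8,(I:91/12,(S:-11/8,W:19/8):35/12):13/8):-35/16,M:-35/16)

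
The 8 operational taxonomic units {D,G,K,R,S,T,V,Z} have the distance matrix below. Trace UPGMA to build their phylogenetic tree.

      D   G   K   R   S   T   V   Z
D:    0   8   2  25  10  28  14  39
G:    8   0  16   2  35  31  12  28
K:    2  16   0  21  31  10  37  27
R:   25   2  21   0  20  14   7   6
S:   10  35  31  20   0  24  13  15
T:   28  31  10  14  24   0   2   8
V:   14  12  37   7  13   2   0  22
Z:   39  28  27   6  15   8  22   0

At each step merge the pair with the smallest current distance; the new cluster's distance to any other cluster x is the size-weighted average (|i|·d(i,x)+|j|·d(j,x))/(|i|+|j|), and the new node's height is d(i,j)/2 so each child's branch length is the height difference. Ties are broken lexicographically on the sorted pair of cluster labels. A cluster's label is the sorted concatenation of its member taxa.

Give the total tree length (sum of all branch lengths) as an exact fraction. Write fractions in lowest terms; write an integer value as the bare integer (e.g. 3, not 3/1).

605/12

1. join D+K (d=2) ⇒ DK; edges |D|=1, |K|=1
  updated: d(DK,G)=12, d(DK,R)=23, d(DK,S)=41/2, d(DK,T)=19, d(DK,V)=51/2, d(DK,Z)=33
2. join G+R (d=2) ⇒ GR; edges |G|=1, |R|=1
  updated: d(DK,GR)=35/2, d(GR,S)=55/2, d(GR,T)=45/2, d(GR,V)=19/2, d(GR,Z)=17
3. join T+V (d=2) ⇒ TV; edges |T|=1, |V|=1
  updated: d(DK,TV)=89/4, d(GR,TV)=16, d(S,TV)=37/2, d(TV,Z)=15
4. join S+Z (d=15) ⇒ SZ; edges |S|=15/2, |Z|=15/2
  updated: d(DK,SZ)=107/4, d(GR,SZ)=89/4, d(SZ,TV)=67/4
5. join GR+TV (d=16) ⇒ GRTV; edges |GR|=7, |TV|=7
  updated: d(DK,GRTV)=159/8, d(GRTV,SZ)=39/2
6. join GRTV+SZ (d=39/2) ⇒ GRSTVZ; edges |GRTV|=7/4, |SZ|=9/4
  updated: d(DK,GRSTVZ)=133/6
7. join DK+GRSTVZ (d=133/6) ⇒ DGKRSTVZ; edges |DK|=121/12, |GRSTVZ|=4/3
final tree: ((D:1,K:1):121/12,(((G:1,R:1):7,(T:1,V:1):7):7/4,(S:15/2,Z:15/2):9/4):4/3)
total length: 605/12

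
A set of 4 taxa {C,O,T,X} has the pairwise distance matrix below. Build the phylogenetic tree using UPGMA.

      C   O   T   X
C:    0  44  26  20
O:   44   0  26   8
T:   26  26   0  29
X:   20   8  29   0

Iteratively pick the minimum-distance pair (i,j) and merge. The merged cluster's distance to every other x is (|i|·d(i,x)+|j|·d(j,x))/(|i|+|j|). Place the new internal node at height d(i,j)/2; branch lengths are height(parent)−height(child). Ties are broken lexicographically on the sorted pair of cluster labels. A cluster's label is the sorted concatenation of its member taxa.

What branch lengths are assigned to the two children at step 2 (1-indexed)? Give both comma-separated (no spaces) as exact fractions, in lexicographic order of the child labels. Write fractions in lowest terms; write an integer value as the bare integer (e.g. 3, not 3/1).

1. join O+X (d=8) ⇒ OX; edges |O|=4, |X|=4
  updated: d(C,OX)=32, d(OX,T)=55/2
2. join C+T (d=26) ⇒ CT; edges |C|=13, |T|=13
  updated: d(CT,OX)=119/4
3. join CT+OX (d=119/4) ⇒ COTX; edges |CT|=15/8, |OX|=87/8
final tree: ((C:13,T:13):15/8,(O:4,X:4):87/8)
total length: 187/4

13,13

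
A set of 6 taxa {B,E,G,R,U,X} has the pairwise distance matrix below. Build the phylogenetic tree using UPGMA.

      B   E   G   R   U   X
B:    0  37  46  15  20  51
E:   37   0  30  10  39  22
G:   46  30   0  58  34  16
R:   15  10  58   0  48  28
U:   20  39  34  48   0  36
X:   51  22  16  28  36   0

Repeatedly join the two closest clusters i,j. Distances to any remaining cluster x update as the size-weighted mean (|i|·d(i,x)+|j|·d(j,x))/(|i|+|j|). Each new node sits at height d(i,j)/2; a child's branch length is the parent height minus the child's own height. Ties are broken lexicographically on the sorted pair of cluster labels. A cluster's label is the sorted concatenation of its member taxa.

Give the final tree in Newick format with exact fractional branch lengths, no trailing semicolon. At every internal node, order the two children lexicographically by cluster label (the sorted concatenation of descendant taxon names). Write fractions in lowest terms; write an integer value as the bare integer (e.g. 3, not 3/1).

step 1: merge (E,R) at d=10; branch lengths E→5, R→5; new cluster ER
  updated: d(B,ER)=26, d(ER,G)=44, d(ER,U)=87/2, d(ER,X)=25
step 2: merge (G,X) at d=16; branch lengths G→8, X→8; new cluster GX
  updated: d(B,GX)=97/2, d(ER,GX)=69/2, d(GX,U)=35
step 3: merge (B,U) at d=20; branch lengths B→10, U→10; new cluster BU
  updated: d(BU,ER)=139/4, d(BU,GX)=167/4
step 4: merge (ER,GX) at d=69/2; branch lengths ER→49/4, GX→37/4; new cluster EGRX
  updated: d(BU,EGRX)=153/4
step 5: merge (BU,EGRX) at d=153/4; branch lengths BU→73/8, EGRX→15/8; new cluster BEGRUX
final tree: ((B:10,U:10):73/8,((E:5,R:5):49/4,(G:8,X:8):37/4):15/8)
total length: 157/2

((B:10,U:10):73/8,((E:5,R:5):49/4,(G:8,X:8):37/4):15/8)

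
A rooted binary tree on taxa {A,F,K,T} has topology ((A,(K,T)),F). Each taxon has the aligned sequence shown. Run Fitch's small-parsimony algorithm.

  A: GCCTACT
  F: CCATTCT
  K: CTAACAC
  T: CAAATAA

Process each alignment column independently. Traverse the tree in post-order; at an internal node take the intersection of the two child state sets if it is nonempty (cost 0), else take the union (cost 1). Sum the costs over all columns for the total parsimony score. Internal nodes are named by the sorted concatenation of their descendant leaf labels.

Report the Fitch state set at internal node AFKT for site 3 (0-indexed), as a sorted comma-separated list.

T

site 0, node KT: K={C} ∩ T={C} → {C} (+0)
site 0, node AKT: A={G} ∪ KT={C} → {C,G} (+1)
site 0, node AFKT: AKT={C,G} ∩ F={C} → {C} (+0)
site 1, node KT: K={T} ∪ T={A} → {A,T} (+1)
site 1, node AKT: A={C} ∪ KT={A,T} → {A,C,T} (+1)
site 1, node AFKT: AKT={A,C,T} ∩ F={C} → {C} (+0)
site 2, node KT: K={A} ∩ T={A} → {A} (+0)
site 2, node AKT: A={C} ∪ KT={A} → {A,C} (+1)
site 2, node AFKT: AKT={A,C} ∩ F={A} → {A} (+0)
site 3, node KT: K={A} ∩ T={A} → {A} (+0)
site 3, node AKT: A={T} ∪ KT={A} → {A,T} (+1)
site 3, node AFKT: AKT={A,T} ∩ F={T} → {T} (+0)
site 4, node KT: K={C} ∪ T={T} → {C,T} (+1)
site 4, node AKT: A={A} ∪ KT={C,T} → {A,C,T} (+1)
site 4, node AFKT: AKT={A,C,T} ∩ F={T} → {T} (+0)
site 5, node KT: K={A} ∩ T={A} → {A} (+0)
site 5, node AKT: A={C} ∪ KT={A} → {A,C} (+1)
site 5, node AFKT: AKT={A,C} ∩ F={C} → {C} (+0)
site 6, node KT: K={C} ∪ T={A} → {A,C} (+1)
site 6, node AKT: A={T} ∪ KT={A,C} → {A,C,T} (+1)
site 6, node AFKT: AKT={A,C,T} ∩ F={T} → {T} (+0)
per-site changes: [1, 2, 1, 1, 2, 1, 2]; total = 10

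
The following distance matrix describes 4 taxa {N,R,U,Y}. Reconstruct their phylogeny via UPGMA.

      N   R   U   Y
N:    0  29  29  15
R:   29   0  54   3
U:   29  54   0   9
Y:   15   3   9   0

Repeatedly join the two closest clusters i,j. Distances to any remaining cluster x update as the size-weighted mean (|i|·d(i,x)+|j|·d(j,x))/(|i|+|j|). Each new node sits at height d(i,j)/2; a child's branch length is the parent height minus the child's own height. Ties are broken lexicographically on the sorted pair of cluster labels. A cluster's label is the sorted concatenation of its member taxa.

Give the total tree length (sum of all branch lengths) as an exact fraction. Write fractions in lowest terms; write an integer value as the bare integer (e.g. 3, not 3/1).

iteration 1: select R,Y (d=3); attach at lengths (3/2, 3/2); label the merged cluster RY
  updated: d(N,RY)=22, d(RY,U)=63/2
iteration 2: select N,RY (d=22); attach at lengths (11, 19/2); label the merged cluster NRY
  updated: d(NRY,U)=92/3
iteration 3: select NRY,U (d=92/3); attach at lengths (13/3, 46/3); label the merged cluster NRUY
final tree: ((N:11,(R:3/2,Y:3/2):19/2):13/3,U:46/3)
total length: 259/6

259/6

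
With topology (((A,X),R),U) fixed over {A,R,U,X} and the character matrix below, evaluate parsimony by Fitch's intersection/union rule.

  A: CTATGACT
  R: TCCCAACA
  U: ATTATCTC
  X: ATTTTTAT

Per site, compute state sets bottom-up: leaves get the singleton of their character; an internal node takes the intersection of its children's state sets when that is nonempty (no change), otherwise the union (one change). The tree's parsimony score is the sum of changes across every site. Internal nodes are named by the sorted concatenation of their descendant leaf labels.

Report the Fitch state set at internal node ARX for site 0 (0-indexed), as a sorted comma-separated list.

A,C,T

site 0, node AX: A={C} ∪ X={A} → {A,C} (+1)
site 0, node ARX: AX={A,C} ∪ R={T} → {A,C,T} (+1)
site 0, node ARUX: ARX={A,C,T} ∩ U={A} → {A} (+0)
site 1, node AX: A={T} ∩ X={T} → {T} (+0)
site 1, node ARX: AX={T} ∪ R={C} → {C,T} (+1)
site 1, node ARUX: ARX={C,T} ∩ U={T} → {T} (+0)
site 2, node AX: A={A} ∪ X={T} → {A,T} (+1)
site 2, node ARX: AX={A,T} ∪ R={C} → {A,C,T} (+1)
site 2, node ARUX: ARX={A,C,T} ∩ U={T} → {T} (+0)
site 3, node AX: A={T} ∩ X={T} → {T} (+0)
site 3, node ARX: AX={T} ∪ R={C} → {C,T} (+1)
site 3, node ARUX: ARX={C,T} ∪ U={A} → {A,C,T} (+1)
site 4, node AX: A={G} ∪ X={T} → {G,T} (+1)
site 4, node ARX: AX={G,T} ∪ R={A} → {A,G,T} (+1)
site 4, node ARUX: ARX={A,G,T} ∩ U={T} → {T} (+0)
site 5, node AX: A={A} ∪ X={T} → {A,T} (+1)
site 5, node ARX: AX={A,T} ∩ R={A} → {A} (+0)
site 5, node ARUX: ARX={A} ∪ U={C} → {A,C} (+1)
site 6, node AX: A={C} ∪ X={A} → {A,C} (+1)
site 6, node ARX: AX={A,C} ∩ R={C} → {C} (+0)
site 6, node ARUX: ARX={C} ∪ U={T} → {C,T} (+1)
site 7, node AX: A={T} ∩ X={T} → {T} (+0)
site 7, node ARX: AX={T} ∪ R={A} → {A,T} (+1)
site 7, node ARUX: ARX={A,T} ∪ U={C} → {A,C,T} (+1)
per-site changes: [2, 1, 2, 2, 2, 2, 2, 2]; total = 15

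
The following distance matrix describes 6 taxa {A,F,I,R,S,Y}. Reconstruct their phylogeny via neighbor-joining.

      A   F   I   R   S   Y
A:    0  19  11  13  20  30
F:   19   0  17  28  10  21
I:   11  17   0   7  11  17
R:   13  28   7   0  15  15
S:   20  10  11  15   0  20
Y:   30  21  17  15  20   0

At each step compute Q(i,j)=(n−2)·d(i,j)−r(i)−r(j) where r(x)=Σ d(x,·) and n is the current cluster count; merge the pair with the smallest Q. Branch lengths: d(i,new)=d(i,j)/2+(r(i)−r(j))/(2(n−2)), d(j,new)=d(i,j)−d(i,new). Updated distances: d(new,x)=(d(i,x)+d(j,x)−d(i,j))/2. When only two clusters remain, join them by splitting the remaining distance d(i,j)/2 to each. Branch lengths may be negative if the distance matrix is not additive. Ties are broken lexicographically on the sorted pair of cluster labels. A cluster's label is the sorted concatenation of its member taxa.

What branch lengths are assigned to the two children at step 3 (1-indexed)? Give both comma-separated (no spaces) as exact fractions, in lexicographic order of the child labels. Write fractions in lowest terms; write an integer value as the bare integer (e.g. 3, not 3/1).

73/8,31/8

step 1: merge (F,S) at d=10, Q=-131; branch lengths F→59/8, S→21/8; new cluster FS
  updated: d(A,FS)=29/2, d(FS,I)=9, d(FS,R)=33/2, d(FS,Y)=31/2
step 2: merge (FS,Y) at d=31/2, Q=-173/2; branch lengths FS→49/12, Y→137/12; new cluster FSY
  updated: d(A,FSY)=29/2, d(FSY,I)=21/4, d(FSY,R)=8
step 3: merge (A,R) at d=13, Q=-81/2; branch lengths A→73/8, R→31/8; new cluster AR
  updated: d(AR,FSY)=19/4, d(AR,I)=5/2
step 4: merge (AR,FSY) at d=19/4, Q=-25/2; branch lengths AR→1, FSY→15/4; new cluster AFRSY
  updated: d(AFRSY,I)=3/2
step 5: merge (AFRSY,I) at d=3/2; branch lengths AFRSY→3/4, I→3/4; new cluster AFIRSY
final tree: (((A:73/8,R:31/8):1,((F:59/8,S:21/8):49/12,Y:137/12):15/4):3/4,I:3/4)
total length: 179/4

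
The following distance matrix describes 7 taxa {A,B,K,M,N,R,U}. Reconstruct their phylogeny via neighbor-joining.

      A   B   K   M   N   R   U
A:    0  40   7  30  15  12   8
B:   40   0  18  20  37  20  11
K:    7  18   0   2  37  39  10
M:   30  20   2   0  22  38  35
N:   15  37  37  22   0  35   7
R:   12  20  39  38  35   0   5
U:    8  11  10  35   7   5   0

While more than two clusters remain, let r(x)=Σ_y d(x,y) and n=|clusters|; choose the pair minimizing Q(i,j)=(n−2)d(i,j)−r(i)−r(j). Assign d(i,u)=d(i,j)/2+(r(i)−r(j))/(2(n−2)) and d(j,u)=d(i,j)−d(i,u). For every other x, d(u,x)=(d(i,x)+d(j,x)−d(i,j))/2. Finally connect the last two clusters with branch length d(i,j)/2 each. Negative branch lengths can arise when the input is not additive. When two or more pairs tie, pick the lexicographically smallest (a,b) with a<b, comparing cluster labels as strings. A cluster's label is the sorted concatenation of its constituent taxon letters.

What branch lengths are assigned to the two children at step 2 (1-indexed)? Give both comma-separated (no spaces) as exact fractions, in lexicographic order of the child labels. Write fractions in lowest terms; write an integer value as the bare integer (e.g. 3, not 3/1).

1. join K+M (d=2, Q=-250) ⇒ KM; edges |K|=-12/5, |M|=22/5
  updated: d(A,KM)=35/2, d(B,KM)=18, d(KM,N)=57/2, d(KM,R)=75/2, d(KM,U)=43/2
2. join B+KM (d=18, Q=-177) ⇒ BKM; edges |B|=75/8, |KM|=69/8
  updated: d(A,BKM)=79/4, d(BKM,N)=95/4, d(BKM,R)=79/4, d(BKM,U)=29/4
3. join A+N (d=15, Q=-181/2) ⇒ AN; edges |A|=19/6, |N|=71/6
  updated: d(AN,BKM)=57/4, d(AN,R)=16, d(AN,U)=0
4. join AN+BKM (d=57/4, Q=-43) ⇒ ABKMN; edges |AN|=35/8, |BKM|=79/8
  updated: d(ABKMN,R)=43/4, d(ABKMN,U)=-7/2
5. join ABKMN+R (d=43/4, Q=-49/4) ⇒ ABKMNR; edges |ABKMN|=9/8, |R|=77/8
  updated: d(ABKMNR,U)=-37/8
6. join ABKMNR+U (d=-37/8) ⇒ ABKMNRU; edges |ABKMNR|=-37/16, |U|=-37/16
final tree: ((((A:19/6,N:71/6):35/8,(B:75/8,(K:-12/5,M:22/5):69/8):79/8):9/8,R:77/8):-37/16,U:-37/16)
total length: 443/8

75/8,69/8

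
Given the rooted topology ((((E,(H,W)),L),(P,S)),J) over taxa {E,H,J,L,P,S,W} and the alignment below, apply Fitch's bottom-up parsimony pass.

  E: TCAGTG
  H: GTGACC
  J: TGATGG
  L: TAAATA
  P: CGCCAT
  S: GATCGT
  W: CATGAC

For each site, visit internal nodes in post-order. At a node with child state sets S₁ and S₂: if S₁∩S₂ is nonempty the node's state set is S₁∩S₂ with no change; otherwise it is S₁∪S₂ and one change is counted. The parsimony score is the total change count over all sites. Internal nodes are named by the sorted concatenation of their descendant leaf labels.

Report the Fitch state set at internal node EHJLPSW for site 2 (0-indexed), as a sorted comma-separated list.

A

HW@0: {G} ∪ {C} = {C,G} (union, +1)
EHW@0: {T} ∪ {C,G} = {C,G,T} (union, +1)
EHLW@0: {C,G,T} ∩ {T} = {T} (intersection, +0)
PS@0: {C} ∪ {G} = {C,G} (union, +1)
EHLPSW@0: {T} ∪ {C,G} = {C,G,T} (union, +1)
EHJLPSW@0: {C,G,T} ∩ {T} = {T} (intersection, +0)
HW@1: {T} ∪ {A} = {A,T} (union, +1)
EHW@1: {C} ∪ {A,T} = {A,C,T} (union, +1)
EHLW@1: {A,C,T} ∩ {A} = {A} (intersection, +0)
PS@1: {G} ∪ {A} = {A,G} (union, +1)
EHLPSW@1: {A} ∩ {A,G} = {A} (intersection, +0)
EHJLPSW@1: {A} ∪ {G} = {A,G} (union, +1)
HW@2: {G} ∪ {T} = {G,T} (union, +1)
EHW@2: {A} ∪ {G,T} = {A,G,T} (union, +1)
EHLW@2: {A,G,T} ∩ {A} = {A} (intersection, +0)
PS@2: {C} ∪ {T} = {C,T} (union, +1)
EHLPSW@2: {A} ∪ {C,T} = {A,C,T} (union, +1)
EHJLPSW@2: {A,C,T} ∩ {A} = {A} (intersection, +0)
HW@3: {A} ∪ {G} = {A,G} (union, +1)
EHW@3: {G} ∩ {A,G} = {G} (intersection, +0)
EHLW@3: {G} ∪ {A} = {A,G} (union, +1)
PS@3: {C} ∩ {C} = {C} (intersection, +0)
EHLPSW@3: {A,G} ∪ {C} = {A,C,G} (union, +1)
EHJLPSW@3: {A,C,G} ∪ {T} = {A,C,G,T} (union, +1)
HW@4: {C} ∪ {A} = {A,C} (union, +1)
EHW@4: {T} ∪ {A,C} = {A,C,T} (union, +1)
EHLW@4: {A,C,T} ∩ {T} = {T} (intersection, +0)
PS@4: {A} ∪ {G} = {A,G} (union, +1)
EHLPSW@4: {T} ∪ {A,G} = {A,G,T} (union, +1)
EHJLPSW@4: {A,G,T} ∩ {G} = {G} (intersection, +0)
HW@5: {C} ∩ {C} = {C} (intersection, +0)
EHW@5: {G} ∪ {C} = {C,G} (union, +1)
EHLW@5: {C,G} ∪ {A} = {A,C,G} (union, +1)
PS@5: {T} ∩ {T} = {T} (intersection, +0)
EHLPSW@5: {A,C,G} ∪ {T} = {A,C,G,T} (union, +1)
EHJLPSW@5: {A,C,G,T} ∩ {G} = {G} (intersection, +0)
per-site changes: [4, 4, 4, 4, 4, 3]; total = 23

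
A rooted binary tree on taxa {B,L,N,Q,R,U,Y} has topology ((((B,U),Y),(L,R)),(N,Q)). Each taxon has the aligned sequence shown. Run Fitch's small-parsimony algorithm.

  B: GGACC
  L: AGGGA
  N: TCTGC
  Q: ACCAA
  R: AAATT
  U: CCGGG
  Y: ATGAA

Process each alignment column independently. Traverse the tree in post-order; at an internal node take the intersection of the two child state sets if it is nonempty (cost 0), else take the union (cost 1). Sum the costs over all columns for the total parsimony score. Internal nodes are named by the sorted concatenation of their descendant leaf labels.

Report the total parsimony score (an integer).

site 0, node BU: B={G} ∪ U={C} → {C,G} (+1)
site 0, node BUY: BU={C,G} ∪ Y={A} → {A,C,G} (+1)
site 0, node LR: L={A} ∩ R={A} → {A} (+0)
site 0, node BLRUY: BUY={A,C,G} ∩ LR={A} → {A} (+0)
site 0, node NQ: N={T} ∪ Q={A} → {A,T} (+1)
site 0, node BLNQRUY: BLRUY={A} ∩ NQ={A,T} → {A} (+0)
site 1, node BU: B={G} ∪ U={C} → {C,G} (+1)
site 1, node BUY: BU={C,G} ∪ Y={T} → {C,G,T} (+1)
site 1, node LR: L={G} ∪ R={A} → {A,G} (+1)
site 1, node BLRUY: BUY={C,G,T} ∩ LR={A,G} → {G} (+0)
site 1, node NQ: N={C} ∩ Q={C} → {C} (+0)
site 1, node BLNQRUY: BLRUY={G} ∪ NQ={C} → {C,G} (+1)
site 2, node BU: B={A} ∪ U={G} → {A,G} (+1)
site 2, node BUY: BU={A,G} ∩ Y={G} → {G} (+0)
site 2, node LR: L={G} ∪ R={A} → {A,G} (+1)
site 2, node BLRUY: BUY={G} ∩ LR={A,G} → {G} (+0)
site 2, node NQ: N={T} ∪ Q={C} → {C,T} (+1)
site 2, node BLNQRUY: BLRUY={G} ∪ NQ={C,T} → {C,G,T} (+1)
site 3, node BU: B={C} ∪ U={G} → {C,G} (+1)
site 3, node BUY: BU={C,G} ∪ Y={A} → {A,C,G} (+1)
site 3, node LR: L={G} ∪ R={T} → {G,T} (+1)
site 3, node BLRUY: BUY={A,C,G} ∩ LR={G,T} → {G} (+0)
site 3, node NQ: N={G} ∪ Q={A} → {A,G} (+1)
site 3, node BLNQRUY: BLRUY={G} ∩ NQ={A,G} → {G} (+0)
site 4, node BU: B={C} ∪ U={G} → {C,G} (+1)
site 4, node BUY: BU={C,G} ∪ Y={A} → {A,C,G} (+1)
site 4, node LR: L={A} ∪ R={T} → {A,T} (+1)
site 4, node BLRUY: BUY={A,C,G} ∩ LR={A,T} → {A} (+0)
site 4, node NQ: N={C} ∪ Q={A} → {A,C} (+1)
site 4, node BLNQRUY: BLRUY={A} ∩ NQ={A,C} → {A} (+0)
per-site changes: [3, 4, 4, 4, 4]; total = 19

19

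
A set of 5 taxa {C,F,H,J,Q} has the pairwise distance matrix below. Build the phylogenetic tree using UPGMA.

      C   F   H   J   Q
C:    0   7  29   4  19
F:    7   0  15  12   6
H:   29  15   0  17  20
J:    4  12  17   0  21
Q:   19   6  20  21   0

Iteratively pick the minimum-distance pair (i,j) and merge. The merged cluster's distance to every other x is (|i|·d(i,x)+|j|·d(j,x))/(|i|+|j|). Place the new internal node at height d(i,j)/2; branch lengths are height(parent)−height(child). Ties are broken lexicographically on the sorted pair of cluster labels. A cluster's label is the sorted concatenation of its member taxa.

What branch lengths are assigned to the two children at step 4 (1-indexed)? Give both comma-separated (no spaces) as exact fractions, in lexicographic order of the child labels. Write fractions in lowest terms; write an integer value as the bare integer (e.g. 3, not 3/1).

step 1: merge (C,J) at d=4; branch lengths C→2, J→2; new cluster CJ
  updated: d(CJ,F)=19/2, d(CJ,H)=23, d(CJ,Q)=20
step 2: merge (F,Q) at d=6; branch lengths F→3, Q→3; new cluster FQ
  updated: d(CJ,FQ)=59/4, d(FQ,H)=35/2
step 3: merge (CJ,FQ) at d=59/4; branch lengths CJ→43/8, FQ→35/8; new cluster CFJQ
  updated: d(CFJQ,H)=81/4
step 4: merge (CFJQ,H) at d=81/4; branch lengths CFJQ→11/4, H→81/8; new cluster CFHJQ
final tree: (((C:2,J:2):43/8,(F:3,Q:3):35/8):11/4,H:81/8)
total length: 261/8

11/4,81/8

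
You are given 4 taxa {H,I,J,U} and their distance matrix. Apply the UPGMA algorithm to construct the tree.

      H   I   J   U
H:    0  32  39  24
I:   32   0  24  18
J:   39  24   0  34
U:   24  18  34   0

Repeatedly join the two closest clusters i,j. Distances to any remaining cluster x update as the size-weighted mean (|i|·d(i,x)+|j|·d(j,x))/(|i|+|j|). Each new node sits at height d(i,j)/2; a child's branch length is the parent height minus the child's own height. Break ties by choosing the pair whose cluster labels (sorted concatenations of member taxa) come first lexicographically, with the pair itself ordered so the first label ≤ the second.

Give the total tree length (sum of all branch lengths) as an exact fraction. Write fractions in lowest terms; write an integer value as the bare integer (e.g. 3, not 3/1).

1. join I+U (d=18) ⇒ IU; edges |I|=9, |U|=9
  updated: d(H,IU)=28, d(IU,J)=29
2. join H+IU (d=28) ⇒ HIU; edges |H|=14, |IU|=5
  updated: d(HIU,J)=97/3
3. join HIU+J (d=97/3) ⇒ HIJU; edges |HIU|=13/6, |J|=97/6
final tree: ((H:14,(I:9,U:9):5):13/6,J:97/6)
total length: 166/3

166/3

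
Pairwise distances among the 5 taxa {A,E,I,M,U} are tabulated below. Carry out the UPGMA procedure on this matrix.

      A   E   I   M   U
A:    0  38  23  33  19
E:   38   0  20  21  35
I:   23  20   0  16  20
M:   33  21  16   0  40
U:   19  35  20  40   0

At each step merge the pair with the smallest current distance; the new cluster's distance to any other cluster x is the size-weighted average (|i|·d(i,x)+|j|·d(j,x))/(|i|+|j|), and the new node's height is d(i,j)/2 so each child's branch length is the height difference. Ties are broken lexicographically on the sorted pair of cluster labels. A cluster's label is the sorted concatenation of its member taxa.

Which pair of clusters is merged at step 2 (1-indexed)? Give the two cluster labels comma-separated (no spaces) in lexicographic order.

1. join I+M (d=16) ⇒ IM; edges |I|=8, |M|=8
  updated: d(A,IM)=28, d(E,IM)=41/2, d(IM,U)=30
2. join A+U (d=19) ⇒ AU; edges |A|=19/2, |U|=19/2
  updated: d(AU,E)=73/2, d(AU,IM)=29
3. join E+IM (d=41/2) ⇒ EIM; edges |E|=41/4, |IM|=9/4
  updated: d(AU,EIM)=63/2
4. join AU+EIM (d=63/2) ⇒ AEIMU; edges |AU|=25/4, |EIM|=11/2
final tree: ((A:19/2,U:19/2):25/4,(E:41/4,(I:8,M:8):9/4):11/2)
total length: 237/4

A,U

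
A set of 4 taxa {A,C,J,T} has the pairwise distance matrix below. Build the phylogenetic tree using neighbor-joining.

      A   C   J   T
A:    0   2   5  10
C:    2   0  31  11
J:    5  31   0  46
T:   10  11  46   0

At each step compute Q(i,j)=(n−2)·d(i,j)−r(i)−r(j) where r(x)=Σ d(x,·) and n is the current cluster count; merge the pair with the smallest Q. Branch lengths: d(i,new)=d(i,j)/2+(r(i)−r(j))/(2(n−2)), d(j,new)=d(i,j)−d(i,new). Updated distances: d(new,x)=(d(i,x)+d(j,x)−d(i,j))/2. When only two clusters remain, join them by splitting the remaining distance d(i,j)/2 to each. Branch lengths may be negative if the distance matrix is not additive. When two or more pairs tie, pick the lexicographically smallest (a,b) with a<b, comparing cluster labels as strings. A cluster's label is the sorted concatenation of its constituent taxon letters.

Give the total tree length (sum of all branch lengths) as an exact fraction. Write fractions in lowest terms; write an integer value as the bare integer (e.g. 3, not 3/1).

1. join A+J (d=5, Q=-89) ⇒ AJ; edges |A|=-55/4, |J|=75/4
  updated: d(AJ,C)=14, d(AJ,T)=51/2
2. join AJ+C (d=14, Q=-101/2) ⇒ ACJ; edges |AJ|=57/4, |C|=-1/4
  updated: d(ACJ,T)=45/4
3. join ACJ+T (d=45/4) ⇒ ACJT; edges |ACJ|=45/8, |T|=45/8
final tree: (((A:-55/4,J:75/4):57/4,C:-1/4):45/8,T:45/8)
total length: 121/4

121/4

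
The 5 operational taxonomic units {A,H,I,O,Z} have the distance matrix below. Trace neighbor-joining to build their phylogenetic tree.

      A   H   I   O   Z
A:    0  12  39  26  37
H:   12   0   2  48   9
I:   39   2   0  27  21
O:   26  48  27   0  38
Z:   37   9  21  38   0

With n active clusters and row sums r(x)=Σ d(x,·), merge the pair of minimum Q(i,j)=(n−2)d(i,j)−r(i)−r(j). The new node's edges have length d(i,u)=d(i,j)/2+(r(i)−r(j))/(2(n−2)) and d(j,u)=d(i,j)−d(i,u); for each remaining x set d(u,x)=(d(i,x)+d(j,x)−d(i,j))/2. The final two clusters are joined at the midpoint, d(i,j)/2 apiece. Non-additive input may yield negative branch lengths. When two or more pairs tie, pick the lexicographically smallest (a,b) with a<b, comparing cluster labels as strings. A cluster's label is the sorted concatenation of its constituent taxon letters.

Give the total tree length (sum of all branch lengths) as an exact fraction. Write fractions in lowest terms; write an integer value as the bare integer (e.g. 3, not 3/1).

56

step 1: merge (A,O) at d=26, Q=-175; branch lengths A→53/6, O→103/6; new cluster AO
  updated: d(AO,H)=17, d(AO,I)=20, d(AO,Z)=49/2
step 2: merge (AO,Z) at d=49/2, Q=-67; branch lengths AO→14, Z→21/2; new cluster AOZ
  updated: d(AOZ,H)=3/4, d(AOZ,I)=33/4
step 3: merge (AOZ,H) at d=3/4, Q=-11; branch lengths AOZ→7/2, H→-11/4; new cluster AHOZ
  updated: d(AHOZ,I)=19/4
step 4: merge (AHOZ,I) at d=19/4; branch lengths AHOZ→19/8, I→19/8; new cluster AHIOZ
final tree: ((((A:53/6,O:103/6):14,Z:21/2):7/2,H:-11/4):19/8,I:19/8)
total length: 56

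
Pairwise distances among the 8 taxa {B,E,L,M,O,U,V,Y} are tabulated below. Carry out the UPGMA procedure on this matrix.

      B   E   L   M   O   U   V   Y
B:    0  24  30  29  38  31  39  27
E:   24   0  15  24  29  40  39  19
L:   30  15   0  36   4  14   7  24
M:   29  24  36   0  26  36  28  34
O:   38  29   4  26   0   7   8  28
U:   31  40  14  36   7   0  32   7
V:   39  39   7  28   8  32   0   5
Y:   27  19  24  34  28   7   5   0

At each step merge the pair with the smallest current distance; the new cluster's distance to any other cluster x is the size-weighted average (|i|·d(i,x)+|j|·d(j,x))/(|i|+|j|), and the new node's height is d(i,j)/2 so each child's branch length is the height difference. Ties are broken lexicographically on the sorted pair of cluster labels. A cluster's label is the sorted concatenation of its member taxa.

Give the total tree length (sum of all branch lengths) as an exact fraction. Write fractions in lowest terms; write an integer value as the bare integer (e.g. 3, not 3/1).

iteration 1: select L,O (d=4); attach at lengths (2, 2); label the merged cluster LO
  updated: d(B,LO)=34, d(E,LO)=22, d(LO,M)=31, d(LO,U)=21/2, d(LO,V)=15/2, d(LO,Y)=26
iteration 2: select V,Y (d=5); attach at lengths (5/2, 5/2); label the merged cluster VY
  updated: d(B,VY)=33, d(E,VY)=29, d(LO,VY)=67/4, d(M,VY)=31, d(U,VY)=39/2
iteration 3: select LO,U (d=21/2); attach at lengths (13/4, 21/4); label the merged cluster LOU
  updated: d(B,LOU)=33, d(E,LOU)=28, d(LOU,M)=98/3, d(LOU,VY)=53/3
iteration 4: select LOU,VY (d=53/3); attach at lengths (43/12, 19/3); label the merged cluster LOUVY
  updated: d(B,LOUVY)=33, d(E,LOUVY)=142/5, d(LOUVY,M)=32
iteration 5: select B,E (d=24); attach at lengths (12, 12); label the merged cluster BE
  updated: d(BE,LOUVY)=307/10, d(BE,M)=53/2
iteration 6: select BE,M (d=53/2); attach at lengths (5/4, 53/4); label the merged cluster BEM
  updated: d(BEM,LOUVY)=467/15
iteration 7: select BEM,LOUVY (d=467/15); attach at lengths (139/60, 101/15); label the merged cluster BELMOUVY
final tree: (((B:12,E:12):5/4,M:53/4):139/60,(((L:2,O:2):13/4,U:21/4):43/12,(V:5/2,Y:5/2):19/3):101/15)
total length: 2249/30

2249/30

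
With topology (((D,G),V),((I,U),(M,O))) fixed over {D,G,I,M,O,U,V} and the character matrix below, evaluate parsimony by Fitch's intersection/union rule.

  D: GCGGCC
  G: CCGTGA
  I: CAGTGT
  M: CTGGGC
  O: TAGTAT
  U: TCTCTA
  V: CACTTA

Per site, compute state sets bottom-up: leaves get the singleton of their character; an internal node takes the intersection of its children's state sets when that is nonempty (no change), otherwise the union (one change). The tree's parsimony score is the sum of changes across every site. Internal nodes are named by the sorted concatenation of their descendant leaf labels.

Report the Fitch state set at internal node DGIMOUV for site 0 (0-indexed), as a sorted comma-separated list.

C

site 0, node DG: D={G} ∪ G={C} → {C,G} (+1)
site 0, node DGV: DG={C,G} ∩ V={C} → {C} (+0)
site 0, node IU: I={C} ∪ U={T} → {C,T} (+1)
site 0, node MO: M={C} ∪ O={T} → {C,T} (+1)
site 0, node IMOU: IU={C,T} ∩ MO={C,T} → {C,T} (+0)
site 0, node DGIMOUV: DGV={C} ∩ IMOU={C,T} → {C} (+0)
site 1, node DG: D={C} ∩ G={C} → {C} (+0)
site 1, node DGV: DG={C} ∪ V={A} → {A,C} (+1)
site 1, node IU: I={A} ∪ U={C} → {A,C} (+1)
site 1, node MO: M={T} ∪ O={A} → {A,T} (+1)
site 1, node IMOU: IU={A,C} ∩ MO={A,T} → {A} (+0)
site 1, node DGIMOUV: DGV={A,C} ∩ IMOU={A} → {A} (+0)
site 2, node DG: D={G} ∩ G={G} → {G} (+0)
site 2, node DGV: DG={G} ∪ V={C} → {C,G} (+1)
site 2, node IU: I={G} ∪ U={T} → {G,T} (+1)
site 2, node MO: M={G} ∩ O={G} → {G} (+0)
site 2, node IMOU: IU={G,T} ∩ MO={G} → {G} (+0)
site 2, node DGIMOUV: DGV={C,G} ∩ IMOU={G} → {G} (+0)
site 3, node DG: D={G} ∪ G={T} → {G,T} (+1)
site 3, node DGV: DG={G,T} ∩ V={T} → {T} (+0)
site 3, node IU: I={T} ∪ U={C} → {C,T} (+1)
site 3, node MO: M={G} ∪ O={T} → {G,T} (+1)
site 3, node IMOU: IU={C,T} ∩ MO={G,T} → {T} (+0)
site 3, node DGIMOUV: DGV={T} ∩ IMOU={T} → {T} (+0)
site 4, node DG: D={C} ∪ G={G} → {C,G} (+1)
site 4, node DGV: DG={C,G} ∪ V={T} → {C,G,T} (+1)
site 4, node IU: I={G} ∪ U={T} → {G,T} (+1)
site 4, node MO: M={G} ∪ O={A} → {A,G} (+1)
site 4, node IMOU: IU={G,T} ∩ MO={A,G} → {G} (+0)
site 4, node DGIMOUV: DGV={C,G,T} ∩ IMOU={G} → {G} (+0)
site 5, node DG: D={C} ∪ G={A} → {A,C} (+1)
site 5, node DGV: DG={A,C} ∩ V={A} → {A} (+0)
site 5, node IU: I={T} ∪ U={A} → {A,T} (+1)
site 5, node MO: M={C} ∪ O={T} → {C,T} (+1)
site 5, node IMOU: IU={A,T} ∩ MO={C,T} → {T} (+0)
site 5, node DGIMOUV: DGV={A} ∪ IMOU={T} → {A,T} (+1)
per-site changes: [3, 3, 2, 3, 4, 4]; total = 19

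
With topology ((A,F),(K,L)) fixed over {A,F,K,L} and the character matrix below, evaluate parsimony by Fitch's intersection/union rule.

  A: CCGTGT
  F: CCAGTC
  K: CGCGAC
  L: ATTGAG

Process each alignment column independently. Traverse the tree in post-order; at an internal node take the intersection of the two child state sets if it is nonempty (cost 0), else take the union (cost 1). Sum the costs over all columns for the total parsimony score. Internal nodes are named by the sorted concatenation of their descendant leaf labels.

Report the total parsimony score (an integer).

AF@0: {C} ∩ {C} = {C} (intersection, +0)
KL@0: {C} ∪ {A} = {A,C} (union, +1)
AFKL@0: {C} ∩ {A,C} = {C} (intersection, +0)
AF@1: {C} ∩ {C} = {C} (intersection, +0)
KL@1: {G} ∪ {T} = {G,T} (union, +1)
AFKL@1: {C} ∪ {G,T} = {C,G,T} (union, +1)
AF@2: {G} ∪ {A} = {A,G} (union, +1)
KL@2: {C} ∪ {T} = {C,T} (union, +1)
AFKL@2: {A,G} ∪ {C,T} = {A,C,G,T} (union, +1)
AF@3: {T} ∪ {G} = {G,T} (union, +1)
KL@3: {G} ∩ {G} = {G} (intersection, +0)
AFKL@3: {G,T} ∩ {G} = {G} (intersection, +0)
AF@4: {G} ∪ {T} = {G,T} (union, +1)
KL@4: {A} ∩ {A} = {A} (intersection, +0)
AFKL@4: {G,T} ∪ {A} = {A,G,T} (union, +1)
AF@5: {T} ∪ {C} = {C,T} (union, +1)
KL@5: {C} ∪ {G} = {C,G} (union, +1)
AFKL@5: {C,T} ∩ {C,G} = {C} (intersection, +0)
per-site changes: [1, 2, 3, 1, 2, 2]; total = 11

11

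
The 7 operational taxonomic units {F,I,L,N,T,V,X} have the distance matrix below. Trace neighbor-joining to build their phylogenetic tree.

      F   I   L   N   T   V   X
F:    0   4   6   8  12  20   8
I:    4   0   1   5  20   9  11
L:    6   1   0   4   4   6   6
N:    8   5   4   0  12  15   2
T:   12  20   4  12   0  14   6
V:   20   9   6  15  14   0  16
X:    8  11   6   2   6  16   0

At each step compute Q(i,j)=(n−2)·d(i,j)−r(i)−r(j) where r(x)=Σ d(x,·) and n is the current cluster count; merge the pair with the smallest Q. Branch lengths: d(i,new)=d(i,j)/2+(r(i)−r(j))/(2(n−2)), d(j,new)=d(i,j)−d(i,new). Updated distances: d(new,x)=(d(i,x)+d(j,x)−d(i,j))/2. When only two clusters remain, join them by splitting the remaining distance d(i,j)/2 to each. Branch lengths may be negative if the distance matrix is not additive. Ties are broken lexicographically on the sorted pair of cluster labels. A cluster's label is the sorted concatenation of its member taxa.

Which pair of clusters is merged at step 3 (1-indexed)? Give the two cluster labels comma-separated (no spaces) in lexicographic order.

1. join F+I (d=4, Q=-88) ⇒ FI; edges |F|=14/5, |I|=6/5
  updated: d(FI,L)=3/2, d(FI,N)=9/2, d(FI,T)=14, d(FI,V)=25/2, d(FI,X)=15/2
2. join N+X (d=2, Q=-67) ⇒ NX; edges |N|=1, |X|=1
  updated: d(FI,NX)=5, d(L,NX)=4, d(NX,T)=8, d(NX,V)=29/2
3. join FI+NX (d=5, Q=-99/2) ⇒ FINX; edges |FI|=11/4, |NX|=9/4
  updated: d(FINX,L)=1/4, d(FINX,T)=17/2, d(FINX,V)=11
4. join FINX+L (d=1/4, Q=-59/2) ⇒ FILNX; edges |FINX|=5/2, |L|=-9/4
  updated: d(FILNX,T)=49/8, d(FILNX,V)=67/8
5. join FILNX+T (d=49/8, Q=-57/2) ⇒ FILNTX; edges |FILNX|=1/4, |T|=47/8
  updated: d(FILNTX,V)=65/8
6. join FILNTX+V (d=65/8) ⇒ FILNTVX; edges |FILNTX|=65/16, |V|=65/16
final tree: (((((F:14/5,I:6/5):11/4,(N:1,X:1):9/4):5/2,L:-9/4):1/4,T:47/8):65/16,V:65/16)
total length: 51/2

FI,NX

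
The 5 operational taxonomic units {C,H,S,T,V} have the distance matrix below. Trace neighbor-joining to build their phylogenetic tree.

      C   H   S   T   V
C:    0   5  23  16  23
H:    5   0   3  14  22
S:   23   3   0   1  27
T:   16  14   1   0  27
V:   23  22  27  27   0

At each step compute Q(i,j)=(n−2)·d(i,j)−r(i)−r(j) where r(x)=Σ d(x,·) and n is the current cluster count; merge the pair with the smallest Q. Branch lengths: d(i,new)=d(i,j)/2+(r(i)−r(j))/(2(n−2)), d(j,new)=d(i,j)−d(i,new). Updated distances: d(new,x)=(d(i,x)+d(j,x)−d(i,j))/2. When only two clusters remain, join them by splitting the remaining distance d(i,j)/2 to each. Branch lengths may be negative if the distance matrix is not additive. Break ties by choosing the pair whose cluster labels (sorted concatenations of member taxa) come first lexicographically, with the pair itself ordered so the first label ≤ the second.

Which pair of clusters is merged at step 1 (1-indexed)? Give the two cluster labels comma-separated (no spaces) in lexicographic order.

1. join S+T (d=1, Q=-109) ⇒ ST; edges |S|=-1/6, |T|=7/6
  updated: d(C,ST)=19, d(H,ST)=8, d(ST,V)=53/2
2. join C+V (d=23, Q=-145/2) ⇒ CV; edges |C|=43/8, |V|=141/8
  updated: d(CV,H)=2, d(CV,ST)=45/4
3. join CV+H (d=2, Q=-85/4) ⇒ CHV; edges |CV|=21/8, |H|=-5/8
  updated: d(CHV,ST)=69/8
4. join CHV+ST (d=69/8) ⇒ CHSTV; edges |CHV|=69/16, |ST|=69/16
final tree: (((C:43/8,V:141/8):21/8,H:-5/8):69/16,(S:-1/6,T:7/6):69/16)
total length: 277/8

S,T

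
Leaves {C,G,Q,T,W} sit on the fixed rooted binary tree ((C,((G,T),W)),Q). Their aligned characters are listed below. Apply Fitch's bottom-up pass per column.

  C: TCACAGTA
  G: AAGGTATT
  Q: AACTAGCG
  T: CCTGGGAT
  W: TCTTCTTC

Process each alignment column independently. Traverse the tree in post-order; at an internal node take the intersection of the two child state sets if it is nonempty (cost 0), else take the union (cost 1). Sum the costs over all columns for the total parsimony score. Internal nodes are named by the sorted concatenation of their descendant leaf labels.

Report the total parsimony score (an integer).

20

[col 0] GT: children G:{A}, T:{C} ∪→ {A,C}; cost 1
[col 0] GTW: children GT:{A,C}, W:{T} ∪→ {A,C,T}; cost 1
[col 0] CGTW: children C:{T}, GTW:{A,C,T} ∩→ {T}; cost 0
[col 0] CGQTW: children CGTW:{T}, Q:{A} ∪→ {A,T}; cost 1
[col 1] GT: children G:{A}, T:{C} ∪→ {A,C}; cost 1
[col 1] GTW: children GT:{A,C}, W:{C} ∩→ {C}; cost 0
[col 1] CGTW: children C:{C}, GTW:{C} ∩→ {C}; cost 0
[col 1] CGQTW: children CGTW:{C}, Q:{A} ∪→ {A,C}; cost 1
[col 2] GT: children G:{G}, T:{T} ∪→ {G,T}; cost 1
[col 2] GTW: children GT:{G,T}, W:{T} ∩→ {T}; cost 0
[col 2] CGTW: children C:{A}, GTW:{T} ∪→ {A,T}; cost 1
[col 2] CGQTW: children CGTW:{A,T}, Q:{C} ∪→ {A,C,T}; cost 1
[col 3] GT: children G:{G}, T:{G} ∩→ {G}; cost 0
[col 3] GTW: children GT:{G}, W:{T} ∪→ {G,T}; cost 1
[col 3] CGTW: children C:{C}, GTW:{G,T} ∪→ {C,G,T}; cost 1
[col 3] CGQTW: children CGTW:{C,G,T}, Q:{T} ∩→ {T}; cost 0
[col 4] GT: children G:{T}, T:{G} ∪→ {G,T}; cost 1
[col 4] GTW: children GT:{G,T}, W:{C} ∪→ {C,G,T}; cost 1
[col 4] CGTW: children C:{A}, GTW:{C,G,T} ∪→ {A,C,G,T}; cost 1
[col 4] CGQTW: children CGTW:{A,C,G,T}, Q:{A} ∩→ {A}; cost 0
[col 5] GT: children G:{A}, T:{G} ∪→ {A,G}; cost 1
[col 5] GTW: children GT:{A,G}, W:{T} ∪→ {A,G,T}; cost 1
[col 5] CGTW: children C:{G}, GTW:{A,G,T} ∩→ {G}; cost 0
[col 5] CGQTW: children CGTW:{G}, Q:{G} ∩→ {G}; cost 0
[col 6] GT: children G:{T}, T:{A} ∪→ {A,T}; cost 1
[col 6] GTW: children GT:{A,T}, W:{T} ∩→ {T}; cost 0
[col 6] CGTW: children C:{T}, GTW:{T} ∩→ {T}; cost 0
[col 6] CGQTW: children CGTW:{T}, Q:{C} ∪→ {C,T}; cost 1
[col 7] GT: children G:{T}, T:{T} ∩→ {T}; cost 0
[col 7] GTW: children GT:{T}, W:{C} ∪→ {C,T}; cost 1
[col 7] CGTW: children C:{A}, GTW:{C,T} ∪→ {A,C,T}; cost 1
[col 7] CGQTW: children CGTW:{A,C,T}, Q:{G} ∪→ {A,C,G,T}; cost 1
per-site changes: [3, 2, 3, 2, 3, 2, 2, 3]; total = 20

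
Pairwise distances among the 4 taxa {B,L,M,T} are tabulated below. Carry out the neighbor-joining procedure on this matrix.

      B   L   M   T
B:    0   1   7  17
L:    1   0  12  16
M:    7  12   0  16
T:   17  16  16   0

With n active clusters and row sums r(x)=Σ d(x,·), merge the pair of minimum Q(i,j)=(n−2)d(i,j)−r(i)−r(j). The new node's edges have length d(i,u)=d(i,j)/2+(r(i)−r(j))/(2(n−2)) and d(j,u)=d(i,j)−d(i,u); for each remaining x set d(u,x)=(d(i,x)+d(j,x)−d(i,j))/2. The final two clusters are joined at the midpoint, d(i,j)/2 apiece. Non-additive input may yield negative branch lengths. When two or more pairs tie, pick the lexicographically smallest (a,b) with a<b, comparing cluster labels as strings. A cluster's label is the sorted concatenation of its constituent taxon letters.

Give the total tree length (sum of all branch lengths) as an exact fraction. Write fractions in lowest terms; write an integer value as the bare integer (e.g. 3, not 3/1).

43/2

iteration 1: select B,L (d=1, Q=-52); attach at lengths (-1/2, 3/2); label the merged cluster BL
  updated: d(BL,M)=9, d(BL,T)=16
iteration 2: select BL,M (d=9, Q=-41); attach at lengths (9/2, 9/2); label the merged cluster BLM
  updated: d(BLM,T)=23/2
iteration 3: select BLM,T (d=23/2); attach at lengths (23/4, 23/4); label the merged cluster BLMT
final tree: (((B:-1/2,L:3/2):9/2,M:9/2):23/4,T:23/4)
total length: 43/2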